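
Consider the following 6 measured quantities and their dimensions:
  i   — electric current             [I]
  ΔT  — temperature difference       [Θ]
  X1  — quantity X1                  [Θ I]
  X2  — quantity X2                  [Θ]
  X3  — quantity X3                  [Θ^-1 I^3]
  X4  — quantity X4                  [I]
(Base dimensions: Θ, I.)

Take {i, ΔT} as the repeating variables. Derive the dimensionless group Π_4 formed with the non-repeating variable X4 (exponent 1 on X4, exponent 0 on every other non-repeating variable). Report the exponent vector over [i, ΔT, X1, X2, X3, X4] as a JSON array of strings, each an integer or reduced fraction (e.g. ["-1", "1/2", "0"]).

Write exponents as rows Θ,I / cols i,ΔT,X1,X2,X3,X4:
  Θ: [ 0  1  1  1 -1  0]
  I: [ 1  0  1  0  3  1]
Echelon form has 2 nonzero rows (pivots: i,ΔT)
Repeat: i,ΔT; free: X1,X2,X3,X4
RREF:
  r0: [   1    0    1    0    3    1]
  r1: [   0    1    1    1   -1    0]
Fix exponent of X4 at 1, X1 at 0, X2 at 0, X3 at 0; solve each RREF row for its pivot's exponent:
  r0: exp(i) + (1)·1 = 0 ⇒ exp(i) = -1
  r1: exp(ΔT) + (0)·1 = 0 ⇒ exp(ΔT) = 0
Π_4 = i^-1 · X4

["-1", "0", "0", "0", "0", "1"]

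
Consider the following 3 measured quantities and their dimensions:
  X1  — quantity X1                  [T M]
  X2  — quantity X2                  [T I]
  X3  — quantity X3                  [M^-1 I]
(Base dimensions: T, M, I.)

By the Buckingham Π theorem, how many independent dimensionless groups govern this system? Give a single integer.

1

Dimensional matrix (T×M×I by X1×X2×X3):
  T: [ 1  1  0]
  M: [ 1  0 -1]
  I: [ 0  1  1]
RREF → pivots at {X1,X2} ⇒ r = 2
Π count = n − r = 3 − 2 = 1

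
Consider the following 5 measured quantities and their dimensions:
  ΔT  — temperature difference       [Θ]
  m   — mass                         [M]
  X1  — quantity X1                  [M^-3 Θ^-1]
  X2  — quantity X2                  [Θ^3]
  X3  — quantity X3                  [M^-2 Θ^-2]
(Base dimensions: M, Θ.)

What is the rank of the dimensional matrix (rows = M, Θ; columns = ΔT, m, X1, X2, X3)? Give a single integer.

2

Write exponents as rows M,Θ / cols ΔT,m,X1,X2,X3:
  M: [ 0  1 -3  0 -2]
  Θ: [ 1  0 -1  3 -2]
RREF → pivots at {ΔT,m} ⇒ r = 2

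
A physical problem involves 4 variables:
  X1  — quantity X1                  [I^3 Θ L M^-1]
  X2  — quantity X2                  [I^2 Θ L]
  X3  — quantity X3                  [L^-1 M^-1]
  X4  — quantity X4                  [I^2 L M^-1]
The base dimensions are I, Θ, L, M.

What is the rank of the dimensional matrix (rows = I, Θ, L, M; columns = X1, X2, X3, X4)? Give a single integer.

3

Exponent matrix [I,Θ,L,M] × [X1,X2,X3,X4]:
  I: [ 3  2  0  2]
  Θ: [ 1  1  0  0]
  L: [ 1  1 -1  1]
  M: [-1  0 -1 -1]
Row reduction gives pivot columns X1,X2,X3; rank = 3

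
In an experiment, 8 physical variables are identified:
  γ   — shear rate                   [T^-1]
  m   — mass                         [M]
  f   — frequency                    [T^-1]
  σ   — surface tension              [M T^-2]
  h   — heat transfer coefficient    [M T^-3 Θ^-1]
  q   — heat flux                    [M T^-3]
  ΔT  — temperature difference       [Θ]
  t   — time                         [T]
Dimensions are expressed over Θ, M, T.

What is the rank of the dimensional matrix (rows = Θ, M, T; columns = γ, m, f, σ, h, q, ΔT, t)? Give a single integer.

3

Dimensional matrix (Θ×M×T by γ×m×f×σ×h×q×ΔT×t):
  Θ: [ 0  0  0  0 -1  0  1  0]
  M: [ 0  1  0  1  1  1  0  0]
  T: [-1  0 -1 -2 -3 -3  0  1]
RREF → pivots at {γ,m,h} ⇒ r = 3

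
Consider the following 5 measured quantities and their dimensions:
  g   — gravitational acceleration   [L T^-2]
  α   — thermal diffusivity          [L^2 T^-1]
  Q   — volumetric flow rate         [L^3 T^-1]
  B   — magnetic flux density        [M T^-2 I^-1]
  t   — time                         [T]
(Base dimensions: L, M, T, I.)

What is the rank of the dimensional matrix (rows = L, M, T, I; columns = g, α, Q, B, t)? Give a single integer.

Dimensional matrix (L×M×T×I by g×α×Q×B×t):
  L: [ 1  2  3  0  0]
  M: [ 0  0  0  1  0]
  T: [-2 -1 -1 -2  1]
  I: [ 0  0  0 -1  0]
Echelon form has 3 nonzero rows (pivots: g,α,B)

3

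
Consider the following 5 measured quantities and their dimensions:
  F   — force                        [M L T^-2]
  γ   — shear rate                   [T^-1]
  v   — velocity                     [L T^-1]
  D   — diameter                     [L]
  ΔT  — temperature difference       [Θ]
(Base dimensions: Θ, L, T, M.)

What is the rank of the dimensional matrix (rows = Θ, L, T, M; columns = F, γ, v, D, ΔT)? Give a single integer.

Dimensional matrix (Θ×L×T×M by F×γ×v×D×ΔT):
  Θ: [ 0  0  0  0  1]
  L: [ 1  0  1  1  0]
  T: [-2 -1 -1  0  0]
  M: [ 1  0  0  0  0]
Echelon form has 4 nonzero rows (pivots: F,γ,v,ΔT)

4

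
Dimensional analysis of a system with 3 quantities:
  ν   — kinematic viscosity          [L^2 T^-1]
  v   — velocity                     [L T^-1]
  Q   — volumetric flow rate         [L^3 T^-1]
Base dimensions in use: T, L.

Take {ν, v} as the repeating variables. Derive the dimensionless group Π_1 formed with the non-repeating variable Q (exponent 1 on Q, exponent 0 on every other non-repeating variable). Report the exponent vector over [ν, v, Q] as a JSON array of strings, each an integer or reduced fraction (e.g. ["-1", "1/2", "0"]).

["-2", "1", "1"]

Dimensional matrix (T×L by ν×v×Q):
  T: [-1 -1 -1]
  L: [ 2  1  3]
RREF → pivots at {ν,v} ⇒ r = 2
Repeat: ν,v; free: Q
RREF:
  r0: [   1    0    2]
  r1: [   0    1   -1]
Fix exponent of Q at 1; solve each RREF row for its pivot's exponent:
  r0: exp(ν) + (2)·1 = 0 ⇒ exp(ν) = -2
  r1: exp(v) + (-1)·1 = 0 ⇒ exp(v) = 1
Π_1 = ν^-2 · v · Q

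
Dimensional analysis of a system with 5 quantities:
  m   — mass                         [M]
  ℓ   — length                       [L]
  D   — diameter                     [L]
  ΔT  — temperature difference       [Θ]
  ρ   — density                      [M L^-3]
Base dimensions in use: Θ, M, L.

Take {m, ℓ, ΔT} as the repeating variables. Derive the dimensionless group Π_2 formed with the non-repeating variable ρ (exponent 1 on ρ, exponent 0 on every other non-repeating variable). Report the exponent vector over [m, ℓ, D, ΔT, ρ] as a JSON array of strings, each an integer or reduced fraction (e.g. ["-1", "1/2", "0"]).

["-1", "3", "0", "0", "1"]

Write exponents as rows Θ,M,L / cols m,ℓ,D,ΔT,ρ:
  Θ: [ 0  0  0  1  0]
  M: [ 1  0  0  0  1]
  L: [ 0  1  1  0 -3]
RREF → pivots at {m,ℓ,ΔT} ⇒ r = 3
Pivot set = {m,ℓ,ΔT}, free = {D,ρ}
RREF:
  r0: [   1    0    0    0    1]
  r1: [   0    1    1    0   -3]
  r2: [   0    0    0    1    0]
Fix exponent of ρ at 1, D at 0; solve each RREF row for its pivot's exponent:
  r0: exp(m) + (1)·1 = 0 ⇒ exp(m) = -1
  r1: exp(ℓ) + (-3)·1 = 0 ⇒ exp(ℓ) = 3
  r2: exp(ΔT) + (0)·1 = 0 ⇒ exp(ΔT) = 0
Π_2 = m^-1 · ℓ^3 · ρ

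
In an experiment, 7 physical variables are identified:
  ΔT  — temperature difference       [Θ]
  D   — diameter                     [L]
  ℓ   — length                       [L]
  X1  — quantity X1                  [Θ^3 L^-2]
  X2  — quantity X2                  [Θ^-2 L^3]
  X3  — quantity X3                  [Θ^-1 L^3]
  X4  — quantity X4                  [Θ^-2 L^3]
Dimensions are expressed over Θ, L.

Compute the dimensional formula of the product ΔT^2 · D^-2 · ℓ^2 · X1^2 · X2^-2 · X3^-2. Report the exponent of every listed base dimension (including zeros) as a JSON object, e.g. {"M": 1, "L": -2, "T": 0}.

Dimensional matrix (Θ×L by ΔT×D×ℓ×X1×X2×X3×X4):
  Θ: [ 1  0  0  3 -2 -1 -2]
  L: [ 0  1  1 -2  3  3  3]
  [Θ]: (2)·1+(-2)·0+(2)·0+(2)·3+(-2)·-2+(-2)·-1 = 14
  [L]: (2)·0+(-2)·1+(2)·1+(2)·-2+(-2)·3+(-2)·3 = -16
⇒ Θ^14 L^-16

{"Θ": 14, "L": -16}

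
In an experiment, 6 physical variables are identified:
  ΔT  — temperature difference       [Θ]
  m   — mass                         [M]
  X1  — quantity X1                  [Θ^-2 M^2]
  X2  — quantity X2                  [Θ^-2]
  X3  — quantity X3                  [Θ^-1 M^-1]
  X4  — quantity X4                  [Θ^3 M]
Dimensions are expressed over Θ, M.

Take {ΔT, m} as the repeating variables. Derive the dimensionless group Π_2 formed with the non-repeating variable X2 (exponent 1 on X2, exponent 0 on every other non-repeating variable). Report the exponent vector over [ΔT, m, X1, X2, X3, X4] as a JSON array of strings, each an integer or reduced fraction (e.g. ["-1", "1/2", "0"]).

["2", "0", "0", "1", "0", "0"]

Dimensional matrix (Θ×M by ΔT×m×X1×X2×X3×X4):
  Θ: [ 1  0 -2 -2 -1  3]
  M: [ 0  1  2  0 -1  1]
Row reduction gives pivot columns ΔT,m; rank = 2
Repeat: ΔT,m; free: X1,X2,X3,X4
RREF:
  r0: [   1    0   -2   -2   -1    3]
  r1: [   0    1    2    0   -1    1]
Fix exponent of X2 at 1, X1 at 0, X3 at 0, X4 at 0; solve each RREF row for its pivot's exponent:
  r0: exp(ΔT) + (-2)·1 = 0 ⇒ exp(ΔT) = 2
  r1: exp(m) + (0)·1 = 0 ⇒ exp(m) = 0
Π_2 = ΔT^2 · X2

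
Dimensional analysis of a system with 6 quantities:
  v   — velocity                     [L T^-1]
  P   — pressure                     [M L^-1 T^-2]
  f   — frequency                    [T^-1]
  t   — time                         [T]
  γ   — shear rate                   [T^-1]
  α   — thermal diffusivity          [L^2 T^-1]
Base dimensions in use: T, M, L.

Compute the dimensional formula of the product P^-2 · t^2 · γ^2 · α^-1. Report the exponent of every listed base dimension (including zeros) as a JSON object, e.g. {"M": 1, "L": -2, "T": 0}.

Write exponents as rows T,M,L / cols v,P,f,t,γ,α:
  T: [-1 -2 -1  1 -1 -1]
  M: [ 0  1  0  0  0  0]
  L: [ 1 -1  0  0  0  2]
  [T]: (-2)·-2+(2)·1+(2)·-1+(-1)·-1 = 5
  [M]: (-2)·1+(2)·0+(2)·0+(-1)·0 = -2
  [L]: (-2)·-1+(2)·0+(2)·0+(-1)·2 = 0
⇒ T^5 M^-2

{"T": 5, "M": -2, "L": 0}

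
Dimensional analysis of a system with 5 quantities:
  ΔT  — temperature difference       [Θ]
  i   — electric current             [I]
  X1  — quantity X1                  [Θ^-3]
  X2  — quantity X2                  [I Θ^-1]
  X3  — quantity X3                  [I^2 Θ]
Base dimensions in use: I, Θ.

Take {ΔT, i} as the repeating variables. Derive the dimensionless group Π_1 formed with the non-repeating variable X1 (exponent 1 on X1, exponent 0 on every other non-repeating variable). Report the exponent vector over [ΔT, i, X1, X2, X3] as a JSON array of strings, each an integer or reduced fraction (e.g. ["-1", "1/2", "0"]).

Dimensional matrix (I×Θ by ΔT×i×X1×X2×X3):
  I: [ 0  1  0  1  2]
  Θ: [ 1  0 -3 -1  1]
RREF → pivots at {ΔT,i} ⇒ r = 2
Pivot set = {ΔT,i}, free = {X1,X2,X3}
RREF:
  r0: [   1    0   -3   -1    1]
  r1: [   0    1    0    1    2]
Fix exponent of X1 at 1, X2 at 0, X3 at 0; solve each RREF row for its pivot's exponent:
  r0: exp(ΔT) + (-3)·1 = 0 ⇒ exp(ΔT) = 3
  r1: exp(i) + (0)·1 = 0 ⇒ exp(i) = 0
Π_1 = ΔT^3 · X1

["3", "0", "1", "0", "0"]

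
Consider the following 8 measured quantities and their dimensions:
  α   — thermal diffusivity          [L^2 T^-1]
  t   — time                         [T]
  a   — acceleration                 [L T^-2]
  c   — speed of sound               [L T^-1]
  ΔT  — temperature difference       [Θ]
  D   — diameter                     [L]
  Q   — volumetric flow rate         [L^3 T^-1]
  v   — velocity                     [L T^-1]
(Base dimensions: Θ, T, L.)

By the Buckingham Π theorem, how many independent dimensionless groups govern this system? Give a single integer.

5

Write exponents as rows Θ,T,L / cols α,t,a,c,ΔT,D,Q,v:
  Θ: [ 0  0  0  0  1  0  0  0]
  T: [-1  1 -2 -1  0  0 -1 -1]
  L: [ 2  0  1  1  0  1  3  1]
RREF → pivots at {α,t,ΔT} ⇒ r = 3
8 vars − rank 3 = 5 Π groups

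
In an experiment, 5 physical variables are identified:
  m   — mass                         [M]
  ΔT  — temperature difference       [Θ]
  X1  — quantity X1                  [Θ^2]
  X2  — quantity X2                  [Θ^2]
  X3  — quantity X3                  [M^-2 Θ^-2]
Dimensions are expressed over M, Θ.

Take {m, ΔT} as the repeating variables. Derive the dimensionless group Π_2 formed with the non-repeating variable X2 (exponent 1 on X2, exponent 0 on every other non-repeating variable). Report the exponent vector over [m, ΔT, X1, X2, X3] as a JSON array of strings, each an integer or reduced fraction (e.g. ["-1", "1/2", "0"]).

["0", "-2", "0", "1", "0"]

Dimensional matrix (M×Θ by m×ΔT×X1×X2×X3):
  M: [ 1  0  0  0 -2]
  Θ: [ 0  1  2  2 -2]
RREF → pivots at {m,ΔT} ⇒ r = 2
Repeat: m,ΔT; free: X1,X2,X3
RREF:
  r0: [   1    0    0    0   -2]
  r1: [   0    1    2    2   -2]
Fix exponent of X2 at 1, X1 at 0, X3 at 0; solve each RREF row for its pivot's exponent:
  r0: exp(m) + (0)·1 = 0 ⇒ exp(m) = 0
  r1: exp(ΔT) + (2)·1 = 0 ⇒ exp(ΔT) = -2
Π_2 = ΔT^-2 · X2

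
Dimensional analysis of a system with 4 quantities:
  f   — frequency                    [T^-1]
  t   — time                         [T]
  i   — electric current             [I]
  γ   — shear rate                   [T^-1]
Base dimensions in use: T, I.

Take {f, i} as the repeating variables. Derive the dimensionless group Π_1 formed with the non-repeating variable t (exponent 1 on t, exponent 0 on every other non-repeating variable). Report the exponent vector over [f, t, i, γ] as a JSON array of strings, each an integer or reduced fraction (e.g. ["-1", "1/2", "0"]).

["1", "1", "0", "0"]

Exponent matrix [T,I] × [f,t,i,γ]:
  T: [-1  1  0 -1]
  I: [ 0  0  1  0]
Row reduction gives pivot columns f,i; rank = 2
Pivot set = {f,i}, free = {t,γ}
RREF:
  r0: [   1   -1    0    1]
  r1: [   0    0    1    0]
Fix exponent of t at 1, γ at 0; solve each RREF row for its pivot's exponent:
  r0: exp(f) + (-1)·1 = 0 ⇒ exp(f) = 1
  r1: exp(i) + (0)·1 = 0 ⇒ exp(i) = 0
Π_1 = f · t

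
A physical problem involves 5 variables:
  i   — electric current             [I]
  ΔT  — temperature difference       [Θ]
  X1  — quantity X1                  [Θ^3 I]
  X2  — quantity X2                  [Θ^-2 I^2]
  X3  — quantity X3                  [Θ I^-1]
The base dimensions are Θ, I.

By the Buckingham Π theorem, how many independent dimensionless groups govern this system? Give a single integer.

Dimensional matrix (Θ×I by i×ΔT×X1×X2×X3):
  Θ: [ 0  1  3 -2  1]
  I: [ 1  0  1  2 -1]
Echelon form has 2 nonzero rows (pivots: i,ΔT)
5 vars − rank 2 = 3 Π groups

3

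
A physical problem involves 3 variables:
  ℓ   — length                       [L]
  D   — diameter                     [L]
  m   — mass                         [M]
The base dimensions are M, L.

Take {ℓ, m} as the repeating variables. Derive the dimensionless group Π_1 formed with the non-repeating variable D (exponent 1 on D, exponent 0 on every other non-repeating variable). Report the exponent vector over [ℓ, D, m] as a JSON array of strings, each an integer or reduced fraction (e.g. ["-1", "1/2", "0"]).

["-1", "1", "0"]

Exponent matrix [M,L] × [ℓ,D,m]:
  M: [ 0  0  1]
  L: [ 1  1  0]
Row reduction gives pivot columns ℓ,m; rank = 2
Pivot set = {ℓ,m}, free = {D}
RREF:
  r0: [   1    1    0]
  r1: [   0    0    1]
Fix exponent of D at 1; solve each RREF row for its pivot's exponent:
  r0: exp(ℓ) + (1)·1 = 0 ⇒ exp(ℓ) = -1
  r1: exp(m) + (0)·1 = 0 ⇒ exp(m) = 0
Π_1 = ℓ^-1 · D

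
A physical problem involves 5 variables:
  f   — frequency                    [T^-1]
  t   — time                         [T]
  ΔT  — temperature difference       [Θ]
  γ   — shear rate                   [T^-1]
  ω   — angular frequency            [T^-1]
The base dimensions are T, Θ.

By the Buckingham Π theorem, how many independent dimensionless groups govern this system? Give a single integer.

Exponent matrix [T,Θ] × [f,t,ΔT,γ,ω]:
  T: [-1  1  0 -1 -1]
  Θ: [ 0  0  1  0  0]
Echelon form has 2 nonzero rows (pivots: f,ΔT)
n=5, r=2 ⇒ 3 dimensionless groups

3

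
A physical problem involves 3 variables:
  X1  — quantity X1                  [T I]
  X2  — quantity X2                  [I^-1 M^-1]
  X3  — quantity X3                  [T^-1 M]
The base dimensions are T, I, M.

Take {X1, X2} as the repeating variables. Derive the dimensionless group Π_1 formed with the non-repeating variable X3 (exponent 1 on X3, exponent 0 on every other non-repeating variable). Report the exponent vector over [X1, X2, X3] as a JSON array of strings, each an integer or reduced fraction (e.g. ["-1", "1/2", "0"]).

Dimensional matrix (T×I×M by X1×X2×X3):
  T: [ 1  0 -1]
  I: [ 1 -1  0]
  M: [ 0 -1  1]
Echelon form has 2 nonzero rows (pivots: X1,X2)
Repeat: X1,X2; free: X3
RREF:
  r0: [   1    0   -1]
  r1: [   0    1   -1]
  r2: [   0    0    0]
Fix exponent of X3 at 1; solve each RREF row for its pivot's exponent:
  r0: exp(X1) + (-1)·1 = 0 ⇒ exp(X1) = 1
  r1: exp(X2) + (-1)·1 = 0 ⇒ exp(X2) = 1
Π_1 = X1 · X2 · X3

["1", "1", "1"]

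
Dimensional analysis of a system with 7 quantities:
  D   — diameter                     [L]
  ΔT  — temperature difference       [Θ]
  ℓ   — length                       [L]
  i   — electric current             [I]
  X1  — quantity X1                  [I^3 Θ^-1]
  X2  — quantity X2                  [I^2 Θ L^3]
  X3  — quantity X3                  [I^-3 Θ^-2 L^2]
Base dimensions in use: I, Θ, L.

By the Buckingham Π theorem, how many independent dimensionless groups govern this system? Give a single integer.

Dimensional matrix (I×Θ×L by D×ΔT×ℓ×i×X1×X2×X3):
  I: [ 0  0  0  1  3  2 -3]
  Θ: [ 0  1  0  0 -1  1 -2]
  L: [ 1  0  1  0  0  3  2]
RREF → pivots at {D,ΔT,i} ⇒ r = 3
7 vars − rank 3 = 4 Π groups

4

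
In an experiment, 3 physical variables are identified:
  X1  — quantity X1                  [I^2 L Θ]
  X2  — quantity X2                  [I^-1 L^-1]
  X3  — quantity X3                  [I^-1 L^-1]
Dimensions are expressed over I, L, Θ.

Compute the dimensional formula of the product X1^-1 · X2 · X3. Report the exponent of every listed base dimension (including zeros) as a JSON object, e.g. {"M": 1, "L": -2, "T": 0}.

{"I": -4, "L": -3, "Θ": -1}

Dimensional matrix (I×L×Θ by X1×X2×X3):
  I: [ 2 -1 -1]
  L: [ 1 -1 -1]
  Θ: [ 1  0  0]
  [I]: (-1)·2+(1)·-1+(1)·-1 = -4
  [L]: (-1)·1+(1)·-1+(1)·-1 = -3
  [Θ]: (-1)·1+(1)·0+(1)·0 = -1
⇒ I^-4 L^-3 Θ^-1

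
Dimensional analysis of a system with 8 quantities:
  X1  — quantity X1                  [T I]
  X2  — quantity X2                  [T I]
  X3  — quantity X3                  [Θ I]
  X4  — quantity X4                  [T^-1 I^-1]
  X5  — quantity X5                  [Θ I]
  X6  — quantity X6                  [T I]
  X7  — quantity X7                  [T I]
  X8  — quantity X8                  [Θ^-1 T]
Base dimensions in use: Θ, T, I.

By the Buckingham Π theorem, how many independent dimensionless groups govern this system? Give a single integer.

Dimensional matrix (Θ×T×I by X1×X2×X3×X4×X5×X6×X7×X8):
  Θ: [ 0  0  1  0  1  0  0 -1]
  T: [ 1  1  0 -1  0  1  1  1]
  I: [ 1  1  1 -1  1  1  1  0]
Echelon form has 2 nonzero rows (pivots: X1,X3)
8 vars − rank 2 = 6 Π groups

6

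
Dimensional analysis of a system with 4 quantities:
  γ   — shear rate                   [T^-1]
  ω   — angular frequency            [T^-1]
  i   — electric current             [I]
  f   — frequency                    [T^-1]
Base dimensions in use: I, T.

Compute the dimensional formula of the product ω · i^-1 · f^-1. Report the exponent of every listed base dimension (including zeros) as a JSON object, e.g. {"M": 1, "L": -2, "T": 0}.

Exponent matrix [I,T] × [γ,ω,i,f]:
  I: [ 0  0  1  0]
  T: [-1 -1  0 -1]
  [I]: (1)·0+(-1)·1+(-1)·0 = -1
  [T]: (1)·-1+(-1)·0+(-1)·-1 = 0
⇒ I^-1

{"I": -1, "T": 0}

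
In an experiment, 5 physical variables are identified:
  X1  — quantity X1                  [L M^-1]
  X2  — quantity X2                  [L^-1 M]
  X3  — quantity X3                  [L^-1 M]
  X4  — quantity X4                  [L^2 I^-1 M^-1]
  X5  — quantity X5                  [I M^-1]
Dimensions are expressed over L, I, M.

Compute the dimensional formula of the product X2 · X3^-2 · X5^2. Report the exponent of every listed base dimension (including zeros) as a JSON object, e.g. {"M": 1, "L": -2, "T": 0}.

Write exponents as rows L,I,M / cols X1,X2,X3,X4,X5:
  L: [ 1 -1 -1  2  0]
  I: [ 0  0  0 -1  1]
  M: [-1  1  1 -1 -1]
  [L]: (1)·-1+(-2)·-1+(2)·0 = 1
  [I]: (1)·0+(-2)·0+(2)·1 = 2
  [M]: (1)·1+(-2)·1+(2)·-1 = -3
⇒ L I^2 M^-3

{"L": 1, "I": 2, "M": -3}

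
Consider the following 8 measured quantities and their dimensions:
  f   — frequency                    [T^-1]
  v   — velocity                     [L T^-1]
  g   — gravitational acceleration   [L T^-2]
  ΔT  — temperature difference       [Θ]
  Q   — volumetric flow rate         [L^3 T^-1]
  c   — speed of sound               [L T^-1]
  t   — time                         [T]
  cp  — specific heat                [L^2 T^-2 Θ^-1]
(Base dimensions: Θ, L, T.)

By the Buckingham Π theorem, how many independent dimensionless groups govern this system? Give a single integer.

Write exponents as rows Θ,L,T / cols f,v,g,ΔT,Q,c,t,cp:
  Θ: [ 0  0  0  1  0  0  0 -1]
  L: [ 0  1  1  0  3  1  0  2]
  T: [-1 -1 -2  0 -1 -1  1 -2]
Echelon form has 3 nonzero rows (pivots: f,v,ΔT)
8 vars − rank 3 = 5 Π groups

5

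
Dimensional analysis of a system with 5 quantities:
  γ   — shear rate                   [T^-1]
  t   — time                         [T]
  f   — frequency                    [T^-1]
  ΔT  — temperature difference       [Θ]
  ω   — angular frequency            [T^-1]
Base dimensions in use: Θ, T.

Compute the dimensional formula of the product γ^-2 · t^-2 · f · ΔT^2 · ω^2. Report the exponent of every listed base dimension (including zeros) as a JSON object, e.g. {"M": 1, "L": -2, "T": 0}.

Dimensional matrix (Θ×T by γ×t×f×ΔT×ω):
  Θ: [ 0  0  0  1  0]
  T: [-1  1 -1  0 -1]
  [Θ]: (-2)·0+(-2)·0+(1)·0+(2)·1+(2)·0 = 2
  [T]: (-2)·-1+(-2)·1+(1)·-1+(2)·0+(2)·-1 = -3
⇒ Θ^2 T^-3

{"Θ": 2, "T": -3}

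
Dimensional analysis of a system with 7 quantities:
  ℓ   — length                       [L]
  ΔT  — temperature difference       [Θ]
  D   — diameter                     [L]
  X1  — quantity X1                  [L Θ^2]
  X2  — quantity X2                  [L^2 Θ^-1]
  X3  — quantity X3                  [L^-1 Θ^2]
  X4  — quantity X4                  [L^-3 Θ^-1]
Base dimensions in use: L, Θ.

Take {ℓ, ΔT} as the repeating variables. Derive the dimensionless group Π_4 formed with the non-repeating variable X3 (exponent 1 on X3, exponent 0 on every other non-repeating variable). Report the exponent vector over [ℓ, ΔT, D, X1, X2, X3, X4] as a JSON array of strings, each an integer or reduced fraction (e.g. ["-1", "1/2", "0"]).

Dimensional matrix (L×Θ by ℓ×ΔT×D×X1×X2×X3×X4):
  L: [ 1  0  1  1  2 -1 -3]
  Θ: [ 0  1  0  2 -1  2 -1]
Row reduction gives pivot columns ℓ,ΔT; rank = 2
Repeat: ℓ,ΔT; free: D,X1,X2,X3,X4
RREF:
  r0: [   1    0    1    1    2   -1   -3]
  r1: [   0    1    0    2   -1    2   -1]
Fix exponent of X3 at 1, D at 0, X1 at 0, X2 at 0, X4 at 0; solve each RREF row for its pivot's exponent:
  r0: exp(ℓ) + (-1)·1 = 0 ⇒ exp(ℓ) = 1
  r1: exp(ΔT) + (2)·1 = 0 ⇒ exp(ΔT) = -2
Π_4 = ℓ · ΔT^-2 · X3

["1", "-2", "0", "0", "0", "1", "0"]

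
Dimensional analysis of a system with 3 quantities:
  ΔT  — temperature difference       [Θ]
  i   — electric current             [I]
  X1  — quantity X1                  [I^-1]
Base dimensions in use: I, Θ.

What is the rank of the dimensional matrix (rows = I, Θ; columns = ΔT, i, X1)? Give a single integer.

Dimensional matrix (I×Θ by ΔT×i×X1):
  I: [ 0  1 -1]
  Θ: [ 1  0  0]
Echelon form has 2 nonzero rows (pivots: ΔT,i)

2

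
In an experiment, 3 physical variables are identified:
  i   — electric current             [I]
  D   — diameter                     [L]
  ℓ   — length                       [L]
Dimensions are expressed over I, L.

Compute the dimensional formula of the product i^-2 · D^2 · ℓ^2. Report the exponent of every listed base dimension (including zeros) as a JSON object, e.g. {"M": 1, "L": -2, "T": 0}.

{"I": -2, "L": 4}

Write exponents as rows I,L / cols i,D,ℓ:
  I: [ 1  0  0]
  L: [ 0  1  1]
  [I]: (-2)·1+(2)·0+(2)·0 = -2
  [L]: (-2)·0+(2)·1+(2)·1 = 4
⇒ I^-2 L^4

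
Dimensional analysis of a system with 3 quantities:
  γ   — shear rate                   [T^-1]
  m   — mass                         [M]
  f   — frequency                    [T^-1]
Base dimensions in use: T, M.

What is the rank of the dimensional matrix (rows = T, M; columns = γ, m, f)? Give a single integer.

Write exponents as rows T,M / cols γ,m,f:
  T: [-1  0 -1]
  M: [ 0  1  0]
RREF → pivots at {γ,m} ⇒ r = 2

2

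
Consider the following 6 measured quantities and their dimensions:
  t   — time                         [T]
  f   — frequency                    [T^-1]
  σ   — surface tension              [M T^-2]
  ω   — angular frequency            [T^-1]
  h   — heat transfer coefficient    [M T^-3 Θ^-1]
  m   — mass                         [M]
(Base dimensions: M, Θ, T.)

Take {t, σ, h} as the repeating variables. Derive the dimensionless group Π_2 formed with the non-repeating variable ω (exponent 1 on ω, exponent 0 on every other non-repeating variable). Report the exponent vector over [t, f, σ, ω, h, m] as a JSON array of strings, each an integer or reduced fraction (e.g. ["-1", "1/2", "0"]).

Write exponents as rows M,Θ,T / cols t,f,σ,ω,h,m:
  M: [ 0  0  1  0  1  1]
  Θ: [ 0  0  0  0 -1  0]
  T: [ 1 -1 -2 -1 -3  0]
Echelon form has 3 nonzero rows (pivots: t,σ,h)
Pivot set = {t,σ,h}, free = {f,ω,m}
RREF:
  r0: [   1   -1    0   -1    0    2]
  r1: [   0    0    1    0    0    1]
  r2: [   0    0    0    0    1    0]
Fix exponent of ω at 1, f at 0, m at 0; solve each RREF row for its pivot's exponent:
  r0: exp(t) + (-1)·1 = 0 ⇒ exp(t) = 1
  r1: exp(σ) + (0)·1 = 0 ⇒ exp(σ) = 0
  r2: exp(h) + (0)·1 = 0 ⇒ exp(h) = 0
Π_2 = t · ω

["1", "0", "0", "1", "0", "0"]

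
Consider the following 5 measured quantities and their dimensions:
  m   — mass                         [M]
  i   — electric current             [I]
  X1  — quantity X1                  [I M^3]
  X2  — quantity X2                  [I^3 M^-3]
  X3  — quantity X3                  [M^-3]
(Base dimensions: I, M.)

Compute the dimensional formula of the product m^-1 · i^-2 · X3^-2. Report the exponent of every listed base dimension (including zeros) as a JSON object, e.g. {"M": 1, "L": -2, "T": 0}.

{"I": -2, "M": 5}

Write exponents as rows I,M / cols m,i,X1,X2,X3:
  I: [ 0  1  1  3  0]
  M: [ 1  0  3 -3 -3]
  [I]: (-1)·0+(-2)·1+(-2)·0 = -2
  [M]: (-1)·1+(-2)·0+(-2)·-3 = 5
⇒ I^-2 M^5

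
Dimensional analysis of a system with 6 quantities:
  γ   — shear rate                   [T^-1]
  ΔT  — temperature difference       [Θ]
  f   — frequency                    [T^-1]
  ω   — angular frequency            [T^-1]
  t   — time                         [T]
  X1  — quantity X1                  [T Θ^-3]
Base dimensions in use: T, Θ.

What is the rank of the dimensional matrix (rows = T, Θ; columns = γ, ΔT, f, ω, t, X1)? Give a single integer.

Write exponents as rows T,Θ / cols γ,ΔT,f,ω,t,X1:
  T: [-1  0 -1 -1  1  1]
  Θ: [ 0  1  0  0  0 -3]
RREF → pivots at {γ,ΔT} ⇒ r = 2

2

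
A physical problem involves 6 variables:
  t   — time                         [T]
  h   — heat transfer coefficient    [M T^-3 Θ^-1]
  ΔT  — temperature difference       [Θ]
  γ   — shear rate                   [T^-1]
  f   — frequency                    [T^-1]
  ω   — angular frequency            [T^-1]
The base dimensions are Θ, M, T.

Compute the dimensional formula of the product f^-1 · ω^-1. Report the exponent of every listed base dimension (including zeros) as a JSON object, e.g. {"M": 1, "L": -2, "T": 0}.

{"Θ": 0, "M": 0, "T": 2}

Exponent matrix [Θ,M,T] × [t,h,ΔT,γ,f,ω]:
  Θ: [ 0 -1  1  0  0  0]
  M: [ 0  1  0  0  0  0]
  T: [ 1 -3  0 -1 -1 -1]
  [Θ]: (-1)·0+(-1)·0 = 0
  [M]: (-1)·0+(-1)·0 = 0
  [T]: (-1)·-1+(-1)·-1 = 2
⇒ T^2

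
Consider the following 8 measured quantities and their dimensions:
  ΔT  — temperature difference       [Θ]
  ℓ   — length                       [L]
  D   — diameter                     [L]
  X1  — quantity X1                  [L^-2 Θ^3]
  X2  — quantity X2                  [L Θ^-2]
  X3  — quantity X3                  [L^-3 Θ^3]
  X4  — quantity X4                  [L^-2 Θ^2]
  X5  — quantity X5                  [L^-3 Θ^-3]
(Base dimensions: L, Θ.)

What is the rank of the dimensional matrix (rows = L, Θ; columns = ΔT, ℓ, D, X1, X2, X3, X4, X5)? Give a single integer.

2

Exponent matrix [L,Θ] × [ΔT,ℓ,D,X1,X2,X3,X4,X5]:
  L: [ 0  1  1 -2  1 -3 -2 -3]
  Θ: [ 1  0  0  3 -2  3  2 -3]
Row reduction gives pivot columns ΔT,ℓ; rank = 2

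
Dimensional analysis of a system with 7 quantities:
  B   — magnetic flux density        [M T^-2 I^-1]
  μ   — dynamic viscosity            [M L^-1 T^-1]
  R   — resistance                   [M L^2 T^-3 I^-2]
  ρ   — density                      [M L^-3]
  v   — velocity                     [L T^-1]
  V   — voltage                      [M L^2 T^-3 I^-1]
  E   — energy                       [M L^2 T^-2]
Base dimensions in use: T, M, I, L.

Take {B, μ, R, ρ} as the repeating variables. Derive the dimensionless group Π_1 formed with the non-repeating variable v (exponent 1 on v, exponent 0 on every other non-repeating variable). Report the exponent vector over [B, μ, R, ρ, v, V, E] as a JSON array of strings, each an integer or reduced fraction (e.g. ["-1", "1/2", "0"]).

["-2", "0", "1", "1", "1", "0", "0"]

Write exponents as rows T,M,I,L / cols B,μ,R,ρ,v,V,E:
  T: [-2 -1 -3  0 -1 -3 -2]
  M: [ 1  1  1  1  0  1  1]
  I: [-1  0 -2  0  0 -1  0]
  L: [ 0 -1  2 -3  1  2  2]
RREF → pivots at {B,μ,R,ρ} ⇒ r = 4
Repeat: B,μ,R,ρ; free: v,V,E
RREF:
  r0: [   1    0    0    0    2    1   -2]
  r1: [   0    1    0    0    0    1    3]
  r2: [   0    0    1    0   -1    0    1]
  r3: [   0    0    0    1   -1   -1   -1]
Fix exponent of v at 1, V at 0, E at 0; solve each RREF row for its pivot's exponent:
  r0: exp(B) + (2)·1 = 0 ⇒ exp(B) = -2
  r1: exp(μ) + (0)·1 = 0 ⇒ exp(μ) = 0
  r2: exp(R) + (-1)·1 = 0 ⇒ exp(R) = 1
  r3: exp(ρ) + (-1)·1 = 0 ⇒ exp(ρ) = 1
Π_1 = B^-2 · R · ρ · v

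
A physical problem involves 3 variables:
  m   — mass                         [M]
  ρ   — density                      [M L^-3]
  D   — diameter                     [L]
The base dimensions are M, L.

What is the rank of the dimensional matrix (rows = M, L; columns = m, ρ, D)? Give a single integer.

2

Dimensional matrix (M×L by m×ρ×D):
  M: [ 1  1  0]
  L: [ 0 -3  1]
Echelon form has 2 nonzero rows (pivots: m,ρ)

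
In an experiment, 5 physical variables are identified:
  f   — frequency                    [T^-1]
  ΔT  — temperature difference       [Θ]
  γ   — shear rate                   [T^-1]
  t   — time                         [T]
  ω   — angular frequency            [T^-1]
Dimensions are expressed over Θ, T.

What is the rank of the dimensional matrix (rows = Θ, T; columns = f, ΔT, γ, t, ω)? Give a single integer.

2

Dimensional matrix (Θ×T by f×ΔT×γ×t×ω):
  Θ: [ 0  1  0  0  0]
  T: [-1  0 -1  1 -1]
RREF → pivots at {f,ΔT} ⇒ r = 2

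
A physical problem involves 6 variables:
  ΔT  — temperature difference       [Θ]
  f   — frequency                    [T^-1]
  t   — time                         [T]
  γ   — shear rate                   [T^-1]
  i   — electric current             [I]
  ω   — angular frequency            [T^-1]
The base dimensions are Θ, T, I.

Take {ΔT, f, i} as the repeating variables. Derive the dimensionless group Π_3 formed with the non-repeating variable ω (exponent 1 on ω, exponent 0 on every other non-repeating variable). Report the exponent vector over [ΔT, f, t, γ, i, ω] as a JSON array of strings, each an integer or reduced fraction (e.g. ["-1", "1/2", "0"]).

["0", "-1", "0", "0", "0", "1"]

Write exponents as rows Θ,T,I / cols ΔT,f,t,γ,i,ω:
  Θ: [ 1  0  0  0  0  0]
  T: [ 0 -1  1 -1  0 -1]
  I: [ 0  0  0  0  1  0]
Echelon form has 3 nonzero rows (pivots: ΔT,f,i)
Repeat: ΔT,f,i; free: t,γ,ω
RREF:
  r0: [   1    0    0    0    0    0]
  r1: [   0    1   -1    1    0    1]
  r2: [   0    0    0    0    1    0]
Fix exponent of ω at 1, t at 0, γ at 0; solve each RREF row for its pivot's exponent:
  r0: exp(ΔT) + (0)·1 = 0 ⇒ exp(ΔT) = 0
  r1: exp(f) + (1)·1 = 0 ⇒ exp(f) = -1
  r2: exp(i) + (0)·1 = 0 ⇒ exp(i) = 0
Π_3 = f^-1 · ω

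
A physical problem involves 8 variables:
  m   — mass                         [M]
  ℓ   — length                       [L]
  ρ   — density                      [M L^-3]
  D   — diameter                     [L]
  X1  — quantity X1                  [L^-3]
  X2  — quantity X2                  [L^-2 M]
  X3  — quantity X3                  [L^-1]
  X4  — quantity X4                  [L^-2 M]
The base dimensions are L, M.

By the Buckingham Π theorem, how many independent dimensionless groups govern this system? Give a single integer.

6

Write exponents as rows L,M / cols m,ℓ,ρ,D,X1,X2,X3,X4:
  L: [ 0  1 -3  1 -3 -2 -1 -2]
  M: [ 1  0  1  0  0  1  0  1]
RREF → pivots at {m,ℓ} ⇒ r = 2
Π count = n − r = 8 − 2 = 6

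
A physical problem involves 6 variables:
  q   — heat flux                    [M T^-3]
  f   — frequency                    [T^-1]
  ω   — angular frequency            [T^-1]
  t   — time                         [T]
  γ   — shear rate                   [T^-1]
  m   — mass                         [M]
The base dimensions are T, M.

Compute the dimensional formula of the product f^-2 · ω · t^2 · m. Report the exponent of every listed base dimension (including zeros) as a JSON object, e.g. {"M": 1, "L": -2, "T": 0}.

{"T": 3, "M": 1}

Write exponents as rows T,M / cols q,f,ω,t,γ,m:
  T: [-3 -1 -1  1 -1  0]
  M: [ 1  0  0  0  0  1]
  [T]: (-2)·-1+(1)·-1+(2)·1+(1)·0 = 3
  [M]: (-2)·0+(1)·0+(2)·0+(1)·1 = 1
⇒ T^3 M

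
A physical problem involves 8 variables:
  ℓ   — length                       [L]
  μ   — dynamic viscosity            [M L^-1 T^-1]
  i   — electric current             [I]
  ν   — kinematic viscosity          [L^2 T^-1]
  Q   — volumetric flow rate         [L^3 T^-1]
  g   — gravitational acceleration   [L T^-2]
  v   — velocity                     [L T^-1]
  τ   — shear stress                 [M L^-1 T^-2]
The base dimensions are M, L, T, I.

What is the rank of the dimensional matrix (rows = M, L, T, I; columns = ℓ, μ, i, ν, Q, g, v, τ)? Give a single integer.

Dimensional matrix (M×L×T×I by ℓ×μ×i×ν×Q×g×v×τ):
  M: [ 0  1  0  0  0  0  0  1]
  L: [ 1 -1  0  2  3  1  1 -1]
  T: [ 0 -1  0 -1 -1 -2 -1 -2]
  I: [ 0  0  1  0  0  0  0  0]
Row reduction gives pivot columns ℓ,μ,i,ν; rank = 4

4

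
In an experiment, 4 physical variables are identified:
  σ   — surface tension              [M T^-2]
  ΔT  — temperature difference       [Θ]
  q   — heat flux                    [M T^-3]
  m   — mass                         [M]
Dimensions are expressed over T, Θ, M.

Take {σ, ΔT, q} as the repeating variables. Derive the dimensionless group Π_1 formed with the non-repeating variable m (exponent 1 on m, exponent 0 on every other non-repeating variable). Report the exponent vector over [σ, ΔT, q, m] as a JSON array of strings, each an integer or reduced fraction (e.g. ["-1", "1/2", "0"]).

["-3", "0", "2", "1"]

Exponent matrix [T,Θ,M] × [σ,ΔT,q,m]:
  T: [-2  0 -3  0]
  Θ: [ 0  1  0  0]
  M: [ 1  0  1  1]
RREF → pivots at {σ,ΔT,q} ⇒ r = 3
Repeat: σ,ΔT,q; free: m
RREF:
  r0: [   1    0    0    3]
  r1: [   0    1    0    0]
  r2: [   0    0    1   -2]
Fix exponent of m at 1; solve each RREF row for its pivot's exponent:
  r0: exp(σ) + (3)·1 = 0 ⇒ exp(σ) = -3
  r1: exp(ΔT) + (0)·1 = 0 ⇒ exp(ΔT) = 0
  r2: exp(q) + (-2)·1 = 0 ⇒ exp(q) = 2
Π_1 = σ^-3 · q^2 · m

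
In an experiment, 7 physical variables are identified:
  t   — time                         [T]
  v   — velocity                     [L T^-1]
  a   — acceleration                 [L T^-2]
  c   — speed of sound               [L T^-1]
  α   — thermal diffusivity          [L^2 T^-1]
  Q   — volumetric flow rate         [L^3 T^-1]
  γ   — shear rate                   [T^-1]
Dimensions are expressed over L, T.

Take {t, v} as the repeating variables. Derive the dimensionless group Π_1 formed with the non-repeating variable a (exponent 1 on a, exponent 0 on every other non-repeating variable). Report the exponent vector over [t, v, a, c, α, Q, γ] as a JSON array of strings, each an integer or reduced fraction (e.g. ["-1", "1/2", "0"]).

Exponent matrix [L,T] × [t,v,a,c,α,Q,γ]:
  L: [ 0  1  1  1  2  3  0]
  T: [ 1 -1 -2 -1 -1 -1 -1]
Echelon form has 2 nonzero rows (pivots: t,v)
Repeat: t,v; free: a,c,α,Q,γ
RREF:
  r0: [   1    0   -1    0    1    2   -1]
  r1: [   0    1    1    1    2    3    0]
Fix exponent of a at 1, c at 0, α at 0, Q at 0, γ at 0; solve each RREF row for its pivot's exponent:
  r0: exp(t) + (-1)·1 = 0 ⇒ exp(t) = 1
  r1: exp(v) + (1)·1 = 0 ⇒ exp(v) = -1
Π_1 = t · v^-1 · a

["1", "-1", "1", "0", "0", "0", "0"]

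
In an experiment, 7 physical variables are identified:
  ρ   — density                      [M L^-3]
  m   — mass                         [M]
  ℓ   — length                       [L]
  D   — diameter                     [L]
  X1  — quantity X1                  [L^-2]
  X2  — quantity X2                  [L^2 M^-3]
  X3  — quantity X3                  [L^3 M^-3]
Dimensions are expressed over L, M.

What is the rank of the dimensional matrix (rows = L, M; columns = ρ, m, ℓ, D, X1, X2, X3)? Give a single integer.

Write exponents as rows L,M / cols ρ,m,ℓ,D,X1,X2,X3:
  L: [-3  0  1  1 -2  2  3]
  M: [ 1  1  0  0  0 -3 -3]
Echelon form has 2 nonzero rows (pivots: ρ,m)

2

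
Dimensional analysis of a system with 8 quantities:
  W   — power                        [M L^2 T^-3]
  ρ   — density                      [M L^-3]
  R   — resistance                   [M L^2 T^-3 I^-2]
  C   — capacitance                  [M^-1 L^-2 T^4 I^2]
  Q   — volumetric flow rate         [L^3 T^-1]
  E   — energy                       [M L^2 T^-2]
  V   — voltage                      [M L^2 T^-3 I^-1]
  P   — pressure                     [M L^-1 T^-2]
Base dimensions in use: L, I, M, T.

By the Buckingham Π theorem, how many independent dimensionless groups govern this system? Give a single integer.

4

Write exponents as rows L,I,M,T / cols W,ρ,R,C,Q,E,V,P:
  L: [ 2 -3  2 -2  3  2  2 -1]
  I: [ 0  0 -2  2  0  0 -1  0]
  M: [ 1  1  1 -1  0  1  1  1]
  T: [-3  0 -3  4 -1 -2 -3 -2]
Row reduction gives pivot columns W,ρ,R,C; rank = 4
Π count = n − r = 8 − 4 = 4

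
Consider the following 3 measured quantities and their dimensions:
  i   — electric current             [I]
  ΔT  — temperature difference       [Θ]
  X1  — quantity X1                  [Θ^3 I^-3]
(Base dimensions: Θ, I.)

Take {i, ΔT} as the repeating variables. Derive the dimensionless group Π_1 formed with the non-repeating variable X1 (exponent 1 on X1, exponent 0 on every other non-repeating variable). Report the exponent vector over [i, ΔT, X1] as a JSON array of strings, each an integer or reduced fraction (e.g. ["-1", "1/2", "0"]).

["3", "-3", "1"]

Exponent matrix [Θ,I] × [i,ΔT,X1]:
  Θ: [ 0  1  3]
  I: [ 1  0 -3]
RREF → pivots at {i,ΔT} ⇒ r = 2
Pivot set = {i,ΔT}, free = {X1}
RREF:
  r0: [   1    0   -3]
  r1: [   0    1    3]
Fix exponent of X1 at 1; solve each RREF row for its pivot's exponent:
  r0: exp(i) + (-3)·1 = 0 ⇒ exp(i) = 3
  r1: exp(ΔT) + (3)·1 = 0 ⇒ exp(ΔT) = -3
Π_1 = i^3 · ΔT^-3 · X1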